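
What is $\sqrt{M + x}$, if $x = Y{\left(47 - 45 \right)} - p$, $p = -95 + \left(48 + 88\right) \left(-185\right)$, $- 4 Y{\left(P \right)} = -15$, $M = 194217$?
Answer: $\frac{\sqrt{877903}}{2} \approx 468.48$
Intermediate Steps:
$Y{\left(P \right)} = \frac{15}{4}$ ($Y{\left(P \right)} = \left(- \frac{1}{4}\right) \left(-15\right) = \frac{15}{4}$)
$p = -25255$ ($p = -95 + 136 \left(-185\right) = -95 - 25160 = -25255$)
$x = \frac{101035}{4}$ ($x = \frac{15}{4} - -25255 = \frac{15}{4} + 25255 = \frac{101035}{4} \approx 25259.0$)
$\sqrt{M + x} = \sqrt{194217 + \frac{101035}{4}} = \sqrt{\frac{877903}{4}} = \frac{\sqrt{877903}}{2}$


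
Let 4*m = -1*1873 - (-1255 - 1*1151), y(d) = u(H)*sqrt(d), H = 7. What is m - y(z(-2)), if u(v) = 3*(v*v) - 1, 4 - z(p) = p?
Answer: 533/4 - 146*sqrt(6) ≈ -224.38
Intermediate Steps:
z(p) = 4 - p
u(v) = -1 + 3*v**2 (u(v) = 3*v**2 - 1 = -1 + 3*v**2)
y(d) = 146*sqrt(d) (y(d) = (-1 + 3*7**2)*sqrt(d) = (-1 + 3*49)*sqrt(d) = (-1 + 147)*sqrt(d) = 146*sqrt(d))
m = 533/4 (m = (-1*1873 - (-1255 - 1*1151))/4 = (-1873 - (-1255 - 1151))/4 = (-1873 - 1*(-2406))/4 = (-1873 + 2406)/4 = (1/4)*533 = 533/4 ≈ 133.25)
m - y(z(-2)) = 533/4 - 146*sqrt(4 - 1*(-2)) = 533/4 - 146*sqrt(4 + 2) = 533/4 - 146*sqrt(6)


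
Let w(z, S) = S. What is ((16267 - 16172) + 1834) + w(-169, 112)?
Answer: 2041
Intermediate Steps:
((16267 - 16172) + 1834) + w(-169, 112) = ((16267 - 16172) + 1834) + 112 = (95 + 1834) + 112 = 1929 + 112 = 2041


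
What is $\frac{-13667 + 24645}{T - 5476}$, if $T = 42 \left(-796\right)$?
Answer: $- \frac{5489}{19454} \approx -0.28215$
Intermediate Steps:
$T = -33432$
$\frac{-13667 + 24645}{T - 5476} = \frac{-13667 + 24645}{-33432 - 5476} = \frac{10978}{-38908} = 10978 \left(- \frac{1}{38908}\right) = - \frac{5489}{19454}$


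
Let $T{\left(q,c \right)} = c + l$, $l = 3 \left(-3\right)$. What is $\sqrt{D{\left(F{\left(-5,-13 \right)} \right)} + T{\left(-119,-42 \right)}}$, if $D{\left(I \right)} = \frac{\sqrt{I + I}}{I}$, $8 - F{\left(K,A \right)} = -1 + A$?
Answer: $\frac{\sqrt{-6171 + 11 \sqrt{11}}}{11} \approx 7.1203 i$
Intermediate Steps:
$l = -9$
$F{\left(K,A \right)} = 9 - A$ ($F{\left(K,A \right)} = 8 - \left(-1 + A\right) = 9 - A$)
$D{\left(I \right)} = \frac{\sqrt{2}}{\sqrt{I}}$ ($D{\left(I \right)} = \frac{\sqrt{2 I}}{I} = \frac{\sqrt{2} \sqrt{I}}{I} = \frac{\sqrt{2}}{\sqrt{I}}$)
$T{\left(q,c \right)} = -9 + c$ ($T{\left(q,c \right)} = c - 9 = -9 + c$)
$\sqrt{D{\left(F{\left(-5,-13 \right)} \right)} + T{\left(-119,-42 \right)}} = \sqrt{\frac{\sqrt{2}}{\sqrt{9 - -13}} - 51} = \sqrt{\frac{\sqrt{2}}{\sqrt{9 + 13}} - 51} = \sqrt{\frac{\sqrt{2}}{\sqrt{22}} - 51} = \sqrt{\sqrt{2} \frac{\sqrt{22}}{22} - 51} = \sqrt{\frac{\sqrt{11}}{11} - 51} = \sqrt{-51 + \frac{\sqrt{11}}{11}}$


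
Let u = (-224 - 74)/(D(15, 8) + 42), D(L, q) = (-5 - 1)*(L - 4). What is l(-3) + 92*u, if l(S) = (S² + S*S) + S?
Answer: 3472/3 ≈ 1157.3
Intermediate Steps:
l(S) = S + 2*S² (l(S) = (S² + S²) + S = 2*S² + S = S + 2*S²)
D(L, q) = 24 - 6*L (D(L, q) = -6*(-4 + L) = 24 - 6*L)
u = 149/12 (u = (-224 - 74)/((24 - 6*15) + 42) = -298/((24 - 90) + 42) = -298/(-66 + 42) = -298/(-24) = -298*(-1/24) = 149/12 ≈ 12.417)
l(-3) + 92*u = -3*(1 + 2*(-3)) + 92*(149/12) = -3*(1 - 6) + 3427/3 = -3*(-5) + 3427/3 = 15 + 3427/3 = 3472/3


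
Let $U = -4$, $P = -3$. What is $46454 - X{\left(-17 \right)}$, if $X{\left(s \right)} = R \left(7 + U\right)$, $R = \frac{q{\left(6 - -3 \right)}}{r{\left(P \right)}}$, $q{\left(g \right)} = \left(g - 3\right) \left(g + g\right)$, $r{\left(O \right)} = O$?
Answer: $46562$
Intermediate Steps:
$q{\left(g \right)} = 2 g \left(-3 + g\right)$ ($q{\left(g \right)} = \left(-3 + g\right) 2 g = 2 g \left(-3 + g\right)$)
$R = -36$ ($R = \frac{2 \left(6 - -3\right) \left(-3 + \left(6 - -3\right)\right)}{-3} = 2 \left(6 + 3\right) \left(-3 + \left(6 + 3\right)\right) \left(- \frac{1}{3}\right) = 2 \cdot 9 \left(-3 + 9\right) \left(- \frac{1}{3}\right) = 2 \cdot 9 \cdot 6 \left(- \frac{1}{3}\right) = 108 \left(- \frac{1}{3}\right) = -36$)
$X{\left(s \right)} = -108$ ($X{\left(s \right)} = - 36 \left(7 - 4\right) = \left(-36\right) 3 = -108$)
$46454 - X{\left(-17 \right)} = 46454 - -108 = 46454 + 108 = 46562$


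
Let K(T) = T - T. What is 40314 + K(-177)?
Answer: 40314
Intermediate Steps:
K(T) = 0
40314 + K(-177) = 40314 + 0 = 40314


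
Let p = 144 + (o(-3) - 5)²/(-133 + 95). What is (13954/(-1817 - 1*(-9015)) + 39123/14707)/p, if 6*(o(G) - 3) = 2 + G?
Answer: 47570131584/1488276917677 ≈ 0.031963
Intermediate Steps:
o(G) = 10/3 + G/6 (o(G) = 3 + (2 + G)/6 = 3 + (⅓ + G/6) = 10/3 + G/6)
p = 196823/1368 (p = 144 + ((10/3 + (⅙)*(-3)) - 5)²/(-133 + 95) = 144 + ((10/3 - ½) - 5)²/(-38) = 144 + (17/6 - 5)²*(-1/38) = 144 + (-13/6)²*(-1/38) = 144 + (169/36)*(-1/38) = 144 - 169/1368 = 196823/1368 ≈ 143.88)
(13954/(-1817 - 1*(-9015)) + 39123/14707)/p = (13954/(-1817 - 1*(-9015)) + 39123/14707)/(196823/1368) = (13954/(-1817 + 9015) + 39123*(1/14707))*(1368/196823) = (13954/7198 + 5589/2101)*(1368/196823) = (13954*(1/7198) + 5589/2101)*(1368/196823) = (6977/3599 + 5589/2101)*(1368/196823) = (34773488/7561499)*(1368/196823) = 47570131584/1488276917677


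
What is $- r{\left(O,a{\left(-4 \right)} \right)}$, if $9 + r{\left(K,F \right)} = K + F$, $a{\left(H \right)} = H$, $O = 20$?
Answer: $-7$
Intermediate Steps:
$r{\left(K,F \right)} = -9 + F + K$ ($r{\left(K,F \right)} = -9 + \left(K + F\right) = -9 + \left(F + K\right) = -9 + F + K$)
$- r{\left(O,a{\left(-4 \right)} \right)} = - (-9 - 4 + 20) = \left(-1\right) 7 = -7$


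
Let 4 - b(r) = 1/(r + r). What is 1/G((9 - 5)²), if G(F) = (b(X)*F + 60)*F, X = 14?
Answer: 7/13824 ≈ 0.00050637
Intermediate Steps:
b(r) = 4 - 1/(2*r) (b(r) = 4 - 1/(r + r) = 4 - 1/(2*r))
G(F) = F*(60 + 111*F/28) (G(F) = ((4 - ½/14)*F + 60)*F = ((4 - ½*1/14)*F + 60)*F = ((4 - 1/28)*F + 60)*F = (111*F/28 + 60)*F = (60 + 111*F/28)*F = F*(60 + 111*F/28))
1/G((9 - 5)²) = 1/(3*(9 - 5)²*(560 + 37*(9 - 5)²)/28) = 1/((3/28)*4²*(560 + 37*4²)) = 1/((3/28)*16*(560 + 37*16)) = 1/((3/28)*16*(560 + 592)) = 1/((3/28)*16*1152) = 1/(13824/7) = 7/13824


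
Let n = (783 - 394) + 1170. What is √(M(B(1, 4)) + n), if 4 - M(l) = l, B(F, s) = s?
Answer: √1559 ≈ 39.484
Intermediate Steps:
n = 1559 (n = 389 + 1170 = 1559)
M(l) = 4 - l
√(M(B(1, 4)) + n) = √((4 - 1*4) + 1559) = √((4 - 4) + 1559) = √(0 + 1559) = √1559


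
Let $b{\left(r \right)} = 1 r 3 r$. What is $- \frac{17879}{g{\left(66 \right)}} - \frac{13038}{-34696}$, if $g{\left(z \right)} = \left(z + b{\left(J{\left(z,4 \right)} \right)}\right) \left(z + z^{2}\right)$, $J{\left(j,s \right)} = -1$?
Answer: $\frac{839449675}{2646593532} \approx 0.31718$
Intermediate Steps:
$b{\left(r \right)} = 3 r^{2}$ ($b{\left(r \right)} = 1 \cdot 3 r r = 3 r r = 3 r^{2}$)
$g{\left(z \right)} = \left(3 + z\right) \left(z + z^{2}\right)$ ($g{\left(z \right)} = \left(z + 3 \left(-1\right)^{2}\right) \left(z + z^{2}\right) = \left(z + 3 \cdot 1\right) \left(z + z^{2}\right) = \left(z + 3\right) \left(z + z^{2}\right) = \left(3 + z\right) \left(z + z^{2}\right)$)
$- \frac{17879}{g{\left(66 \right)}} - \frac{13038}{-34696} = - \frac{17879}{66 \left(3 + 66^{2} + 4 \cdot 66\right)} - \frac{13038}{-34696} = - \frac{17879}{66 \left(3 + 4356 + 264\right)} - - \frac{6519}{17348} = - \frac{17879}{66 \cdot 4623} + \frac{6519}{17348} = - \frac{17879}{305118} + \frac{6519}{17348} = \frac{839449675}{2646593532}$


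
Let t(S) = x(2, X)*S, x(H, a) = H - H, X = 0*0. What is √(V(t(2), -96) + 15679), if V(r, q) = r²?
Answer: √15679 ≈ 125.22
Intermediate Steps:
X = 0
x(H, a) = 0
t(S) = 0 (t(S) = 0*S = 0)
√(V(t(2), -96) + 15679) = √(0² + 15679) = √(0 + 15679) = √15679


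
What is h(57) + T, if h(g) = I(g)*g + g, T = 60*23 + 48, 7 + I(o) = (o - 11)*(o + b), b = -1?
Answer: 147918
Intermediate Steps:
I(o) = -7 + (-1 + o)*(-11 + o) (I(o) = -7 + (o - 11)*(o - 1) = -7 + (-11 + o)*(-1 + o) = -7 + (-1 + o)*(-11 + o))
T = 1428 (T = 1380 + 48 = 1428)
h(g) = g + g*(4 + g**2 - 12*g) (h(g) = (4 + g**2 - 12*g)*g + g = g*(4 + g**2 - 12*g) + g = g + g*(4 + g**2 - 12*g))
h(57) + T = 57*(5 + 57**2 - 12*57) + 1428 = 57*(5 + 3249 - 684) + 1428 = 57*2570 + 1428 = 146490 + 1428 = 147918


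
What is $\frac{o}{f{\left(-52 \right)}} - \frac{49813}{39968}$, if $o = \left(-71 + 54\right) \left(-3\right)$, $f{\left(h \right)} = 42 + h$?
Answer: $- \frac{1268249}{199840} \approx -6.3463$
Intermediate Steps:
$o = 51$ ($o = \left(-17\right) \left(-3\right) = 51$)
$\frac{o}{f{\left(-52 \right)}} - \frac{49813}{39968} = \frac{51}{42 - 52} - \frac{49813}{39968} = \frac{51}{-10} - \frac{49813}{39968} = 51 \left(- \frac{1}{10}\right) - \frac{49813}{39968} = - \frac{51}{10} - \frac{49813}{39968} = - \frac{1268249}{199840}$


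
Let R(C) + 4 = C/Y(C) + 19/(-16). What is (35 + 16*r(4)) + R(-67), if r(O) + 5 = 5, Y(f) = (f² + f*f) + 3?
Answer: 4282865/143696 ≈ 29.805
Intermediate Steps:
Y(f) = 3 + 2*f² (Y(f) = (f² + f²) + 3 = 2*f² + 3 = 3 + 2*f²)
r(O) = 0 (r(O) = -5 + 5 = 0)
R(C) = -83/16 + C/(3 + 2*C²) (R(C) = -4 + (C/(3 + 2*C²) + 19/(-16)) = -4 + (C/(3 + 2*C²) + 19*(-1/16)) = -4 + (C/(3 + 2*C²) - 19/16) = -4 + (-19/16 + C/(3 + 2*C²)) = -83/16 + C/(3 + 2*C²))
(35 + 16*r(4)) + R(-67) = (35 + 16*0) + (-249 - 166*(-67)² + 16*(-67))/(16*(3 + 2*(-67)²)) = (35 + 0) + (-249 - 166*4489 - 1072)/(16*(3 + 2*4489)) = 35 + (-249 - 745174 - 1072)/(16*(3 + 8978)) = 35 + (1/16)*(-746495)/8981 = 35 + (1/16)*(1/8981)*(-746495) = 35 - 746495/143696 = 4282865/143696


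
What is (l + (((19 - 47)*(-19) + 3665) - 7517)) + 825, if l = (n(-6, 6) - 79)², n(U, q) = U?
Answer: 4730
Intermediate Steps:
l = 7225 (l = (-6 - 79)² = (-85)² = 7225)
(l + (((19 - 47)*(-19) + 3665) - 7517)) + 825 = (7225 + (((19 - 47)*(-19) + 3665) - 7517)) + 825 = (7225 + ((-28*(-19) + 3665) - 7517)) + 825 = (7225 + ((532 + 3665) - 7517)) + 825 = (7225 + (4197 - 7517)) + 825 = (7225 - 3320) + 825 = 3905 + 825 = 4730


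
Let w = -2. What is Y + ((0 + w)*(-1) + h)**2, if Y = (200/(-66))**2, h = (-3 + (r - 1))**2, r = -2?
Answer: 1582516/1089 ≈ 1453.2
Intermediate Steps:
h = 36 (h = (-3 + (-2 - 1))**2 = (-3 - 3)**2 = (-6)**2 = 36)
Y = 10000/1089 (Y = (200*(-1/66))**2 = (-100/33)**2 = 10000/1089 ≈ 9.1827)
Y + ((0 + w)*(-1) + h)**2 = 10000/1089 + ((0 - 2)*(-1) + 36)**2 = 10000/1089 + (-2*(-1) + 36)**2 = 10000/1089 + (2 + 36)**2 = 10000/1089 + 38**2 = 10000/1089 + 1444 = 1582516/1089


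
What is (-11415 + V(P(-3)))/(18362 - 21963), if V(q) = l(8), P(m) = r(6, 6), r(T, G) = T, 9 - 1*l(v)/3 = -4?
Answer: 11376/3601 ≈ 3.1591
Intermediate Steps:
l(v) = 39 (l(v) = 27 - 3*(-4) = 27 + 12 = 39)
P(m) = 6
V(q) = 39
(-11415 + V(P(-3)))/(18362 - 21963) = (-11415 + 39)/(18362 - 21963) = -11376/(-3601) = -11376*(-1/3601) = 11376/3601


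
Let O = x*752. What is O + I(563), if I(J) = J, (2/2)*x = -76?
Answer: -56589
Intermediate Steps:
x = -76
O = -57152 (O = -76*752 = -57152)
O + I(563) = -57152 + 563 = -56589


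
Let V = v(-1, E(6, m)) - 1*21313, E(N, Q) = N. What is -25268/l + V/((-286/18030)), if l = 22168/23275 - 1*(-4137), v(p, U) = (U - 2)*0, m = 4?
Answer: 18504762966567785/13772450549 ≈ 1.3436e+6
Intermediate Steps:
v(p, U) = 0 (v(p, U) = (-2 + U)*0 = 0)
V = -21313 (V = 0 - 1*21313 = 0 - 21313 = -21313)
l = 96310843/23275 (l = 22168*(1/23275) + 4137 = 22168/23275 + 4137 = 96310843/23275 ≈ 4138.0)
-25268/l + V/((-286/18030)) = -25268/96310843/23275 - 21313/((-286/18030)) = -25268*23275/96310843 - 21313/((-286*1/18030)) = -588112700/96310843 - 21313/(-143/9015) = -588112700/96310843 - 21313*(-9015/143) = -588112700/96310843 + 192136695/143 = 18504762966567785/13772450549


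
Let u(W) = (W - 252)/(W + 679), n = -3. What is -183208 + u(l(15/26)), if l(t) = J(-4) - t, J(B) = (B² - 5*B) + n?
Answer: -3388804085/18497 ≈ -1.8321e+5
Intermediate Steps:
J(B) = -3 + B² - 5*B (J(B) = (B² - 5*B) - 3 = -3 + B² - 5*B)
l(t) = 33 - t (l(t) = (-3 + (-4)² - 5*(-4)) - t = (-3 + 16 + 20) - t = 33 - t)
u(W) = (-252 + W)/(679 + W)
-183208 + u(l(15/26)) = -183208 + (-252 + (33 - 15/26))/(679 + (33 - 15/26)) = -183208 + (-252 + 843/26)/(679 + 843/26) = -183208 - 5709/26/(18497/26) = -183208 + (26/18497)*(-5709/26) = -183208 - 5709/18497 = -3388804085/18497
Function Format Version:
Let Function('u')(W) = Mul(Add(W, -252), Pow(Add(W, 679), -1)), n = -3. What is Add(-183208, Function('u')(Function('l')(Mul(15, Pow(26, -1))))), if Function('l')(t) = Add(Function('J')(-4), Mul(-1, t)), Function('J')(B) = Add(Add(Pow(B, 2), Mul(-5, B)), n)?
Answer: Rational(-3388804085, 18497) ≈ -1.8321e+5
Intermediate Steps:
Function('J')(B) = Add(-3, Pow(B, 2), Mul(-5, B)) (Function('J')(B) = Add(Add(Pow(B, 2), Mul(-5, B)), -3) = Add(-3, Pow(B, 2), Mul(-5, B)))
Function('l')(t) = Add(33, Mul(-1, t)) (Function('l')(t) = Add(Add(-3, Pow(-4, 2), Mul(-5, -4)), Mul(-1, t)) = Add(Add(-3, 16, 20), Mul(-1, t)) = Add(33, Mul(-1, t)))
Function('u')(W) = Mul(Pow(Add(679, W), -1), Add(-252, W)) (Function('u')(W) = Mul(Add(-252, W), Pow(Add(679, W), -1)) = Mul(Pow(Add(679, W), -1), Add(-252, W)))
Add(-183208, Function('u')(Function('l')(Mul(15, Pow(26, -1))))) = Add(-183208, Mul(Pow(Add(679, Add(33, Mul(-1, Mul(15, Pow(26, -1))))), -1), Add(-252, Add(33, Mul(-1, Mul(15, Pow(26, -1))))))) = Add(-183208, Mul(Pow(Add(679, Add(33, Mul(-1, Mul(15, Rational(1, 26))))), -1), Add(-252, Add(33, Mul(-1, Mul(15, Rational(1, 26))))))) = Add(-183208, Mul(Pow(Add(679, Add(33, Mul(-1, Rational(15, 26)))), -1), Add(-252, Add(33, Mul(-1, Rational(15, 26)))))) = Add(-183208, Mul(Pow(Add(679, Add(33, Rational(-15, 26))), -1), Add(-252, Add(33, Rational(-15, 26))))) = Add(-183208, Mul(Pow(Add(679, Rational(843, 26)), -1), Add(-252, Rational(843, 26)))) = Add(-183208, Mul(Pow(Rational(18497, 26), -1), Rational(-5709, 26))) = Add(-183208, Mul(Rational(26, 18497), Rational(-5709, 26))) = Add(-183208, Rational(-5709, 18497)) = Rational(-3388804085, 18497)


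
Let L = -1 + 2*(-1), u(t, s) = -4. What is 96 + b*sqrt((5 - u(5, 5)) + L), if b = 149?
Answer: 96 + 149*sqrt(6) ≈ 460.97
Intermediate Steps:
L = -3 (L = -1 - 2 = -3)
96 + b*sqrt((5 - u(5, 5)) + L) = 96 + 149*sqrt((5 - 1*(-4)) - 3) = 96 + 149*sqrt((5 + 4) - 3) = 96 + 149*sqrt(9 - 3) = 96 + 149*sqrt(6)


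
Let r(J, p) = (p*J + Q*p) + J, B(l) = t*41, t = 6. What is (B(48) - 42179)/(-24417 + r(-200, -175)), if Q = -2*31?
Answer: -41933/21233 ≈ -1.9749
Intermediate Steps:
Q = -62
B(l) = 246 (B(l) = 6*41 = 246)
r(J, p) = J - 62*p + J*p (r(J, p) = (p*J - 62*p) + J = (J*p - 62*p) + J = (-62*p + J*p) + J = J - 62*p + J*p)
(B(48) - 42179)/(-24417 + r(-200, -175)) = (246 - 42179)/(-24417 + (-200 - 62*(-175) - 200*(-175))) = -41933/(-24417 + (-200 + 10850 + 35000)) = -41933/(-24417 + 45650) = -41933/21233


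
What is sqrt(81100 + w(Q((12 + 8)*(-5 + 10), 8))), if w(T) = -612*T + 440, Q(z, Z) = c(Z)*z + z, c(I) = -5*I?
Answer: 6*sqrt(68565) ≈ 1571.1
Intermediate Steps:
Q(z, Z) = z - 5*Z*z (Q(z, Z) = (-5*Z)*z + z = -5*Z*z + z = z - 5*Z*z)
w(T) = 440 - 612*T
sqrt(81100 + w(Q((12 + 8)*(-5 + 10), 8))) = sqrt(81100 + (440 - 612*(12 + 8)*(-5 + 10)*(1 - 5*8))) = sqrt(81100 + (440 - 612*20*5*(1 - 40))) = sqrt(81100 + (440 - 61200*(-39))) = sqrt(81100 + (440 - 612*(-3900))) = sqrt(81100 + (440 + 2386800)) = sqrt(81100 + 2387240) = sqrt(2468340) = 6*sqrt(68565)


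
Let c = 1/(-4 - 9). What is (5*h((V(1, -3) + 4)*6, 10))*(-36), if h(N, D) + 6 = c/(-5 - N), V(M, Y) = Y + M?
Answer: 238500/221 ≈ 1079.2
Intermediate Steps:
V(M, Y) = M + Y
c = -1/13 (c = 1/(-13) = -1/13 ≈ -0.076923)
h(N, D) = -6 - 1/(13*(-5 - N))
(5*h((V(1, -3) + 4)*6, 10))*(-36) = (5*((-389 - 78*((1 - 3) + 4)*6)/(13*(5 + ((1 - 3) + 4)*6))))*(-36) = (5*((-389 - 78*(-2 + 4)*6)/(13*(5 + (-2 + 4)*6))))*(-36) = (5*((-389 - 156*6)/(13*(5 + 2*6))))*(-36) = (5*((-389 - 78*12)/(13*(5 + 12))))*(-36) = (5*((1/13)*(-389 - 936)/17))*(-36) = (5*((1/13)*(1/17)*(-1325)))*(-36) = (5*(-1325/221))*(-36) = -6625/221*(-36) = 238500/221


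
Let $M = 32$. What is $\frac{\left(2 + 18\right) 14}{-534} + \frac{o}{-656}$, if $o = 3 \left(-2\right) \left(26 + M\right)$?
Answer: $\frac{269}{43788} \approx 0.0061432$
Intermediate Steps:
$o = -348$ ($o = 3 \left(-2\right) \left(26 + 32\right) = \left(-6\right) 58 = -348$)
$\frac{\left(2 + 18\right) 14}{-534} + \frac{o}{-656} = \frac{\left(2 + 18\right) 14}{-534} - \frac{348}{-656} = 20 \cdot 14 \left(- \frac{1}{534}\right) - - \frac{87}{164} = 280 \left(- \frac{1}{534}\right) + \frac{87}{164} = - \frac{140}{267} + \frac{87}{164} = \frac{269}{43788}$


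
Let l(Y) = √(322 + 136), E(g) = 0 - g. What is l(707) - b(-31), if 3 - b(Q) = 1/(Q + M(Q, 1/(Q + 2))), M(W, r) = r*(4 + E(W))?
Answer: -2831/934 + √458 ≈ 18.370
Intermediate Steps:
E(g) = -g
l(Y) = √458
M(W, r) = r*(4 - W)
b(Q) = 3 - 1/(Q + (4 - Q)/(2 + Q)) (b(Q) = 3 - 1/(Q + (4 - Q)/(Q + 2)) = 3 - 1/(Q + (4 - Q)/(2 + Q)))
l(707) - b(-31) = √458 - (10 + 2*(-31) + 3*(-31)²)/(4 - 31 + (-31)²) = √458 - (10 - 62 + 3*961)/(4 - 31 + 961) = √458 - (10 - 62 + 2883)/934 = √458 - 2831/934 = -2831/934 + √458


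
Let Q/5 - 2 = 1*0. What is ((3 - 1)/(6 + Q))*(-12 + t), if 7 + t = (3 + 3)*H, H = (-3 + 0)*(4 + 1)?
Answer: -109/8 ≈ -13.625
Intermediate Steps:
Q = 10 (Q = 10 + 5*(1*0) = 10 + 5*0 = 10 + 0 = 10)
H = -15 (H = -3*5 = -15)
t = -97 (t = -7 + (3 + 3)*(-15) = -7 + 6*(-15) = -7 - 90 = -97)
((3 - 1)/(6 + Q))*(-12 + t) = ((3 - 1)/(6 + 10))*(-12 - 97) = (2/16)*(-109) = (2*(1/16))*(-109) = (1/8)*(-109) = -109/8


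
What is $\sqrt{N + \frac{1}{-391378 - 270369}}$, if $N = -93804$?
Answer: $\frac{i \sqrt{41077624467473983}}{661747} \approx 306.27 i$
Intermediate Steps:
$\sqrt{N + \frac{1}{-391378 - 270369}} = \sqrt{-93804 + \frac{1}{-391378 - 270369}} = \sqrt{-93804 + \frac{1}{-661747}} = \sqrt{-93804 - \frac{1}{661747}} = \sqrt{- \frac{62074515589}{661747}} = \frac{i \sqrt{41077624467473983}}{661747}$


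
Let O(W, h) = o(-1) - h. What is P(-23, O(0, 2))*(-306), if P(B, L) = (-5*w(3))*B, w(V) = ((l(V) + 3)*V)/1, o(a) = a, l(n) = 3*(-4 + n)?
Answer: 0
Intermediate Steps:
l(n) = -12 + 3*n
w(V) = V*(-9 + 3*V) (w(V) = (((-12 + 3*V) + 3)*V)/1 = ((-9 + 3*V)*V)*1 = (V*(-9 + 3*V))*1 = V*(-9 + 3*V))
O(W, h) = -1 - h
P(B, L) = 0 (P(B, L) = (-15*3*(-3 + 3))*B = (-15*3*0)*B = (-5*0)*B = 0*B = 0)
P(-23, O(0, 2))*(-306) = 0*(-306) = 0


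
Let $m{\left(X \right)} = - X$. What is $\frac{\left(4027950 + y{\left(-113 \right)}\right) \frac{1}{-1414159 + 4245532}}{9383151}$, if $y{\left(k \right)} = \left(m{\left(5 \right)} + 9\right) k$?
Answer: $\frac{4027498}{26567200396323} \approx 1.516 \cdot 10^{-7}$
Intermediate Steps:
$y{\left(k \right)} = 4 k$ ($y{\left(k \right)} = \left(\left(-1\right) 5 + 9\right) k = \left(-5 + 9\right) k = 4 k$)
$\frac{\left(4027950 + y{\left(-113 \right)}\right) \frac{1}{-1414159 + 4245532}}{9383151} = \frac{\left(4027950 + 4 \left(-113\right)\right) \frac{1}{-1414159 + 4245532}}{9383151} = \frac{4027950 - 452}{2831373} \cdot \frac{1}{9383151} = 4027498 \cdot \frac{1}{2831373} \cdot \frac{1}{9383151} = \frac{4027498}{2831373} \cdot \frac{1}{9383151} = \frac{4027498}{26567200396323}$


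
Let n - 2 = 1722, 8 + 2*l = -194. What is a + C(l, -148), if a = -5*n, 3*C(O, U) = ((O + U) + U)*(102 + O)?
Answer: -26257/3 ≈ -8752.3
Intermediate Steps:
l = -101 (l = -4 + (½)*(-194) = -4 - 97 = -101)
n = 1724 (n = 2 + 1722 = 1724)
C(O, U) = (102 + O)*(O + 2*U)/3 (C(O, U) = (((O + U) + U)*(102 + O))/3 = ((O + 2*U)*(102 + O))/3 = ((102 + O)*(O + 2*U))/3 = (102 + O)*(O + 2*U)/3)
a = -8620 (a = -5*1724 = -8620)
a + C(l, -148) = -8620 + (34*(-101) + 68*(-148) + (⅓)*(-101)² + (⅔)*(-101)*(-148)) = -8620 + (-3434 - 10064 + (⅓)*10201 + 29896/3) = -8620 + (-3434 - 10064 + 10201/3 + 29896/3) = -8620 - 397/3 = -26257/3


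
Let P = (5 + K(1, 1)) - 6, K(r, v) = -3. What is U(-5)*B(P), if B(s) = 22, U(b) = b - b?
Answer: 0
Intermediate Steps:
U(b) = 0
P = -4 (P = (5 - 3) - 6 = 2 - 6 = -4)
U(-5)*B(P) = 0*22 = 0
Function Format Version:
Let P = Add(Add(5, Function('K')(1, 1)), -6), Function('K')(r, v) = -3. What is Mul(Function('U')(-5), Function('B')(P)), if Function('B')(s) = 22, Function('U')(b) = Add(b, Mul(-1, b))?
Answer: 0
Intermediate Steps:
Function('U')(b) = 0
P = -4 (P = Add(Add(5, -3), -6) = Add(2, -6) = -4)
Mul(Function('U')(-5), Function('B')(P)) = Mul(0, 22) = 0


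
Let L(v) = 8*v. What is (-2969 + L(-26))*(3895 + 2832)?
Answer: -21371679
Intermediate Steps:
(-2969 + L(-26))*(3895 + 2832) = (-2969 + 8*(-26))*(3895 + 2832) = (-2969 - 208)*6727 = -3177*6727 = -21371679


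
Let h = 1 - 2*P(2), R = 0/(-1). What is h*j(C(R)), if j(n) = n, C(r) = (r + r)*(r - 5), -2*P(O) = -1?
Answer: 0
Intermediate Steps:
R = 0 (R = 0*(-1) = 0)
P(O) = 1/2 (P(O) = -1/2*(-1) = 1/2)
C(r) = 2*r*(-5 + r) (C(r) = (2*r)*(-5 + r) = 2*r*(-5 + r))
h = 0 (h = 1 - 2*1/2 = 1 - 1 = 0)
h*j(C(R)) = 0*(2*0*(-5 + 0)) = 0*(2*0*(-5)) = 0*0 = 0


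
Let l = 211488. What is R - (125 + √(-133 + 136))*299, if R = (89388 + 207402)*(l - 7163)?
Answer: 60641579375 - 299*√3 ≈ 6.0642e+10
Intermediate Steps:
R = 60641616750 (R = (89388 + 207402)*(211488 - 7163) = 296790*204325 = 60641616750)
R - (125 + √(-133 + 136))*299 = 60641616750 - (125 + √(-133 + 136))*299 = 60641616750 - (125 + √3)*299 = 60641616750 - (37375 + 299*√3) = 60641616750 + (-37375 - 299*√3) = 60641579375 - 299*√3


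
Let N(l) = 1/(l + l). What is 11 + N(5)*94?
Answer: 102/5 ≈ 20.400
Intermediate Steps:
N(l) = 1/(2*l)
11 + N(5)*94 = 11 + ((½)/5)*94 = 11 + ((½)*(⅕))*94 = 11 + (⅒)*94 = 11 + 47/5 = 102/5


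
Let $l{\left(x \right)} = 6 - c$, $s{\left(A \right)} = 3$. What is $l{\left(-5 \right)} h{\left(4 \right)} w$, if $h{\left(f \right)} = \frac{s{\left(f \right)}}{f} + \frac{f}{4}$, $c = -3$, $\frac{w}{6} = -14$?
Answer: $-1323$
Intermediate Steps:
$w = -84$ ($w = 6 \left(-14\right) = -84$)
$l{\left(x \right)} = 9$ ($l{\left(x \right)} = 6 - -3 = 6 + 3 = 9$)
$h{\left(f \right)} = \frac{3}{f} + \frac{f}{4}$
$l{\left(-5 \right)} h{\left(4 \right)} w = 9 \left(\frac{3}{4} + \frac{1}{4} \cdot 4\right) \left(-84\right) = 9 \left(3 \cdot \frac{1}{4} + 1\right) \left(-84\right) = 9 \left(\frac{3}{4} + 1\right) \left(-84\right) = 9 \cdot \frac{7}{4} \left(-84\right) = \frac{63}{4} \left(-84\right) = -1323$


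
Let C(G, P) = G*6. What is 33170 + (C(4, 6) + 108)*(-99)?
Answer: 20102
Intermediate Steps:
C(G, P) = 6*G
33170 + (C(4, 6) + 108)*(-99) = 33170 + (6*4 + 108)*(-99) = 33170 + (24 + 108)*(-99) = 33170 + 132*(-99) = 33170 - 13068 = 20102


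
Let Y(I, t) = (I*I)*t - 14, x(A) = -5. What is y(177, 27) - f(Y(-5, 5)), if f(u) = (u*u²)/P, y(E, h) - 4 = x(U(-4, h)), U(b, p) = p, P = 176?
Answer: -1367807/176 ≈ -7771.6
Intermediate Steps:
Y(I, t) = -14 + t*I² (Y(I, t) = I²*t - 14 = t*I² - 14 = -14 + t*I²)
y(E, h) = -1 (y(E, h) = 4 - 5 = -1)
f(u) = u³/176 (f(u) = (u*u²)/176 = u³*(1/176) = u³/176)
y(177, 27) - f(Y(-5, 5)) = -1 - (-14 + 5*(-5)²)³/176 = -1 - (-14 + 5*25)³/176 = -1 - (-14 + 125)³/176 = -1 - 111³/176 = -1 - 1367631/176 = -1367807/176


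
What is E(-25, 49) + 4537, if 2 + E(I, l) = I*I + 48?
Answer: 5208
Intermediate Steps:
E(I, l) = 46 + I² (E(I, l) = -2 + (I*I + 48) = -2 + (I² + 48) = -2 + (48 + I²) = 46 + I²)
E(-25, 49) + 4537 = (46 + (-25)²) + 4537 = (46 + 625) + 4537 = 671 + 4537 = 5208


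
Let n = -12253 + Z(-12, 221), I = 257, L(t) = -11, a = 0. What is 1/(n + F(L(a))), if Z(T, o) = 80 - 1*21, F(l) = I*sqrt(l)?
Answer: -12194/149420175 - 257*I*sqrt(11)/149420175 ≈ -8.1609e-5 - 5.7045e-6*I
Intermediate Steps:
F(l) = 257*sqrt(l)
Z(T, o) = 59 (Z(T, o) = 80 - 21 = 59)
n = -12194 (n = -12253 + 59 = -12194)
1/(n + F(L(a))) = 1/(-12194 + 257*sqrt(-11)) = 1/(-12194 + 257*(I*sqrt(11))) = 1/(-12194 + 257*I*sqrt(11))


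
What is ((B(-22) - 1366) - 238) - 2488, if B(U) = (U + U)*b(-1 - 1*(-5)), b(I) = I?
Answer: -4268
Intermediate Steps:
B(U) = 8*U (B(U) = (U + U)*(-1 - 1*(-5)) = (2*U)*(-1 + 5) = (2*U)*4 = 8*U)
((B(-22) - 1366) - 238) - 2488 = ((8*(-22) - 1366) - 238) - 2488 = ((-176 - 1366) - 238) - 2488 = (-1542 - 238) - 2488 = -1780 - 2488 = -4268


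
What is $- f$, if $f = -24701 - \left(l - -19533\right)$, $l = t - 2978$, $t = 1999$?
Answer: $43255$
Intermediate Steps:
$l = -979$ ($l = 1999 - 2978 = -979$)
$f = -43255$ ($f = -24701 - \left(-979 - -19533\right) = -24701 - \left(-979 + 19533\right) = -24701 - 18554 = -43255$)
$- f = \left(-1\right) \left(-43255\right) = 43255$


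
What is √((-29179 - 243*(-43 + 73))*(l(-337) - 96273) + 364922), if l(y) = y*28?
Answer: √3855466443 ≈ 62092.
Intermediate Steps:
l(y) = 28*y
√((-29179 - 243*(-43 + 73))*(l(-337) - 96273) + 364922) = √((-29179 - 243*(-43 + 73))*(28*(-337) - 96273) + 364922) = √((-29179 - 243*30)*(-9436 - 96273) + 364922) = √((-29179 - 7290)*(-105709) + 364922) = √(-36469*(-105709) + 364922) = √(3855101521 + 364922) = √3855466443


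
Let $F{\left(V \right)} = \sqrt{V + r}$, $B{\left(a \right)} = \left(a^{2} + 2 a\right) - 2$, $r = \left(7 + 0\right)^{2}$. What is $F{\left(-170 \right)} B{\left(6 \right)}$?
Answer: $506 i \approx 506.0 i$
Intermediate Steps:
$r = 49$ ($r = 7^{2} = 49$)
$B{\left(a \right)} = -2 + a^{2} + 2 a$
$F{\left(V \right)} = \sqrt{49 + V}$ ($F{\left(V \right)} = \sqrt{V + 49} = \sqrt{49 + V}$)
$F{\left(-170 \right)} B{\left(6 \right)} = \sqrt{49 - 170} \left(-2 + 6^{2} + 2 \cdot 6\right) = \sqrt{-121} \left(-2 + 36 + 12\right) = 11 i 46 = 506 i$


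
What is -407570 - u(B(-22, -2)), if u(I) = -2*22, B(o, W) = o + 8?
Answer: -407526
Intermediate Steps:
B(o, W) = 8 + o
u(I) = -44
-407570 - u(B(-22, -2)) = -407570 - 1*(-44) = -407570 + 44 = -407526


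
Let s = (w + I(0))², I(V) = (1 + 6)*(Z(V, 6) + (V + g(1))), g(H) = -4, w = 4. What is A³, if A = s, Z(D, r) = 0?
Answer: 191102976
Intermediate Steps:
I(V) = -28 + 7*V (I(V) = (1 + 6)*(0 + (V - 4)) = 7*(0 + (-4 + V)) = 7*(-4 + V) = -28 + 7*V)
s = 576 (s = (4 + (-28 + 7*0))² = (4 + (-28 + 0))² = (4 - 28)² = (-24)² = 576)
A = 576
A³ = 576³ = 191102976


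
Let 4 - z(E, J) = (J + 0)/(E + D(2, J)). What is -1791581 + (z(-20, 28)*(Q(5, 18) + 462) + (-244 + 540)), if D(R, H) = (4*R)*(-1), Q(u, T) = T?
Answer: -1788885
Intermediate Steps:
D(R, H) = -4*R
z(E, J) = 4 - J/(-8 + E) (z(E, J) = 4 - (J + 0)/(E - 4*2) = 4 - J/(E - 8) = 4 - J/(-8 + E))
-1791581 + (z(-20, 28)*(Q(5, 18) + 462) + (-244 + 540)) = -1791581 + (((-32 - 1*28 + 4*(-20))/(-8 - 20))*(18 + 462) + (-244 + 540)) = -1791581 + (((-32 - 28 - 80)/(-28))*480 + 296) = -1791581 + (-1/28*(-140)*480 + 296) = -1791581 + (5*480 + 296) = -1791581 + (2400 + 296) = -1791581 + 2696 = -1788885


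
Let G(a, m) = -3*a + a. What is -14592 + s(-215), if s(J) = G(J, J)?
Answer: -14162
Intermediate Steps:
G(a, m) = -2*a
s(J) = -2*J
-14592 + s(-215) = -14592 - 2*(-215) = -14592 + 430 = -14162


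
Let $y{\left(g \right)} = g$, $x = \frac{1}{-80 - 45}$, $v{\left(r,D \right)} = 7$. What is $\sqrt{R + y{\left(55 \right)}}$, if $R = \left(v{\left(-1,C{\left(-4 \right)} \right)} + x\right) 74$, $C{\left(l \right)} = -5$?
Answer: $\frac{\sqrt{357755}}{25} \approx 23.925$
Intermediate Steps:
$x = - \frac{1}{125}$ ($x = \frac{1}{-125} = - \frac{1}{125} \approx -0.008$)
$R = \frac{64676}{125}$ ($R = \left(7 - \frac{1}{125}\right) 74 = \frac{874}{125} \cdot 74 = \frac{64676}{125} \approx 517.41$)
$\sqrt{R + y{\left(55 \right)}} = \sqrt{\frac{64676}{125} + 55} = \sqrt{\frac{71551}{125}} = \frac{\sqrt{357755}}{25}$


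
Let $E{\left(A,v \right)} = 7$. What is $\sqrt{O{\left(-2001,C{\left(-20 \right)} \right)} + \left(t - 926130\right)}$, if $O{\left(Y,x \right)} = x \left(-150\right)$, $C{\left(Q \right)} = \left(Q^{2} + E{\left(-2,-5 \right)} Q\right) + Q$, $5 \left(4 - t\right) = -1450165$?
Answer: $3 i \sqrt{74677} \approx 819.81 i$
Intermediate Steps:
$t = 290037$ ($t = 4 - -290033 = 4 + 290033 = 290037$)
$C{\left(Q \right)} = Q^{2} + 8 Q$ ($C{\left(Q \right)} = \left(Q^{2} + 7 Q\right) + Q = Q^{2} + 8 Q$)
$O{\left(Y,x \right)} = - 150 x$
$\sqrt{O{\left(-2001,C{\left(-20 \right)} \right)} + \left(t - 926130\right)} = \sqrt{- 150 \left(- 20 \left(8 - 20\right)\right) + \left(290037 - 926130\right)} = \sqrt{- 150 \left(\left(-20\right) \left(-12\right)\right) - 636093} = \sqrt{\left(-150\right) 240 - 636093} = \sqrt{-36000 - 636093} = \sqrt{-672093} = 3 i \sqrt{74677}$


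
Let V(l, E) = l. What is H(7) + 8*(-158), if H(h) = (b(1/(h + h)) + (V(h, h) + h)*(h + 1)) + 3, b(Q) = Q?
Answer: -16085/14 ≈ -1148.9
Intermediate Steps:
H(h) = 3 + 1/(2*h) + 2*h*(1 + h) (H(h) = (1/(h + h) + (h + h)*(h + 1)) + 3 = (1/(2*h) + (2*h)*(1 + h)) + 3 = (1/(2*h) + 2*h*(1 + h)) + 3 = 3 + 1/(2*h) + 2*h*(1 + h))
H(7) + 8*(-158) = (3 + (½)/7 + 2*7 + 2*7²) + 8*(-158) = (3 + (½)*(⅐) + 14 + 2*49) - 1264 = (3 + 1/14 + 14 + 98) - 1264 = 1611/14 - 1264 = -16085/14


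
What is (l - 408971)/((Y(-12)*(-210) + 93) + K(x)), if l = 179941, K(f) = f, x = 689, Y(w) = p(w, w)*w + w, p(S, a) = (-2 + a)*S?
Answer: -114515/213331 ≈ -0.53679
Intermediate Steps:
p(S, a) = S*(-2 + a)
Y(w) = w + w²*(-2 + w) (Y(w) = (w*(-2 + w))*w + w = w²*(-2 + w) + w = w + w²*(-2 + w))
(l - 408971)/((Y(-12)*(-210) + 93) + K(x)) = (179941 - 408971)/((-12*(1 - 12*(-2 - 12))*(-210) + 93) + 689) = -229030/((-12*(1 - 12*(-14))*(-210) + 93) + 689) = -229030/((-12*(1 + 168)*(-210) + 93) + 689) = -229030/((-12*169*(-210) + 93) + 689) = -229030/((-2028*(-210) + 93) + 689) = -229030/((425880 + 93) + 689) = -229030/(425973 + 689) = -229030/426662 = -229030*1/426662 = -114515/213331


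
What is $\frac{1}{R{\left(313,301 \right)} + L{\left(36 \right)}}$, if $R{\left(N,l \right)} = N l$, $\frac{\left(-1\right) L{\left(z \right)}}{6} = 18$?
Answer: $\frac{1}{94105} \approx 1.0626 \cdot 10^{-5}$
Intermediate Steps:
$L{\left(z \right)} = -108$ ($L{\left(z \right)} = \left(-6\right) 18 = -108$)
$\frac{1}{R{\left(313,301 \right)} + L{\left(36 \right)}} = \frac{1}{313 \cdot 301 - 108} = \frac{1}{94213 - 108} = \frac{1}{94105}$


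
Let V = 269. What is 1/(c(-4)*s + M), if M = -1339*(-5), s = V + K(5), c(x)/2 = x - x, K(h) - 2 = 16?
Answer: 1/6695 ≈ 0.00014937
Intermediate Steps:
K(h) = 18 (K(h) = 2 + 16 = 18)
c(x) = 0 (c(x) = 2*(x - x) = 2*0 = 0)
s = 287 (s = 269 + 18 = 287)
M = 6695
1/(c(-4)*s + M) = 1/(0*287 + 6695) = 1/(0 + 6695) = 1/6695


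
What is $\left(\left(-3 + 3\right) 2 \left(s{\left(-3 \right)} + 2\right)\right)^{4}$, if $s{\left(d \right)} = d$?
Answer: $0$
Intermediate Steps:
$\left(\left(-3 + 3\right) 2 \left(s{\left(-3 \right)} + 2\right)\right)^{4} = \left(\left(-3 + 3\right) 2 \left(-3 + 2\right)\right)^{4} = \left(0 \cdot 2 \left(-1\right)\right)^{4} = \left(0 \left(-1\right)\right)^{4} = 0^{4} = 0$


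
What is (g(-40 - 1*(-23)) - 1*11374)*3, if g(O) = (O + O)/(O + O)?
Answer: -34119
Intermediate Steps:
g(O) = 1 (g(O) = (2*O)/((2*O)) = (2*O)*(1/(2*O)) = 1)
(g(-40 - 1*(-23)) - 1*11374)*3 = (1 - 1*11374)*3 = (1 - 11374)*3 = -11373*3 = -34119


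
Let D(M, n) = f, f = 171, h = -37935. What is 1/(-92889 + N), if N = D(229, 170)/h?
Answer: -4215/391527154 ≈ -1.0766e-5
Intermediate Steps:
D(M, n) = 171
N = -19/4215 (N = 171/(-37935) = 171*(-1/37935) = -19/4215 ≈ -0.0045077)
1/(-92889 + N) = 1/(-92889 - 19/4215) = 1/(-391527154/4215) = -4215/391527154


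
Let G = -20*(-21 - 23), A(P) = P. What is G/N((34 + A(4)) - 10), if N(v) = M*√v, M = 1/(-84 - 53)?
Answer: -60280*√7/7 ≈ -22784.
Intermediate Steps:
M = -1/137 (M = 1/(-137) = -1/137 ≈ -0.0072993)
G = 880 (G = -20*(-44) = 880)
N(v) = -√v/137
G/N((34 + A(4)) - 10) = 880/((-√((34 + 4) - 10)/137)) = 880/((-√(38 - 10)/137)) = 880/((-2*√7/137)) = 880*(-137*√7/14) = -60280*√7/7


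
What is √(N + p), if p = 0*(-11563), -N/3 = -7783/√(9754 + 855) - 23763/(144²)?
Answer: √5625031777/4944 ≈ 15.170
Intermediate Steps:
N = 54611959/237312 (N = -3*(-7783/√(9754 + 855) - 23763/(144²)) = -3*(-7783/(√10609) - 23763/20736) = -3*(-7783/103 - 23763*1/20736) = -3*(-7783*1/103 - 7921/6912) = -3*(-7783/103 - 7921/6912) = -3*(-54611959/711936) = 54611959/237312 ≈ 230.13)
p = 0
√(N + p) = √(54611959/237312 + 0) = √(54611959/237312) = √5625031777/4944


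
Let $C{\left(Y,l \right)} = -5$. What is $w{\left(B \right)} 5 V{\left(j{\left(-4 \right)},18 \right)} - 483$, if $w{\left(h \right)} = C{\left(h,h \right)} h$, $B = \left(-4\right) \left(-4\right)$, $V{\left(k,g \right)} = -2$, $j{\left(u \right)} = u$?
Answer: $317$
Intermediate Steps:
$B = 16$
$w{\left(h \right)} = - 5 h$
$w{\left(B \right)} 5 V{\left(j{\left(-4 \right)},18 \right)} - 483 = \left(-5\right) 16 \cdot 5 \left(-2\right) - 483 = \left(-80\right) 5 \left(-2\right) - 483 = \left(-400\right) \left(-2\right) - 483 = 800 - 483 = 317$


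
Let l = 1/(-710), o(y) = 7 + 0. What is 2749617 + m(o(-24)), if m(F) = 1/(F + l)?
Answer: 13662847583/4969 ≈ 2.7496e+6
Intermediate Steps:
o(y) = 7
l = -1/710 ≈ -0.0014085
m(F) = 1/(-1/710 + F) (m(F) = 1/(F - 1/710) = 1/(-1/710 + F))
2749617 + m(o(-24)) = 2749617 + 710/(-1 + 710*7) = 2749617 + 710/(-1 + 4970) = 2749617 + 710/4969 = 13662847583/4969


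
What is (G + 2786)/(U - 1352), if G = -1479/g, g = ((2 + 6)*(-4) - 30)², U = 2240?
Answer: 10707905/3413472 ≈ 3.1370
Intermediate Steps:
g = 3844 (g = (8*(-4) - 30)² = (-32 - 30)² = (-62)² = 3844)
G = -1479/3844 ≈ -0.38476
(G + 2786)/(U - 1352) = (-1479/3844 + 2786)/(2240 - 1352) = (10707905/3844)/888 = (10707905/3844)*(1/888) = 10707905/3413472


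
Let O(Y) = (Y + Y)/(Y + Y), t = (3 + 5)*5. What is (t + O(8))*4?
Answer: 164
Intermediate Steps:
t = 40 (t = 8*5 = 40)
O(Y) = 1 (O(Y) = (2*Y)/((2*Y)) = (2*Y)*(1/(2*Y)) = 1)
(t + O(8))*4 = (40 + 1)*4 = 41*4 = 164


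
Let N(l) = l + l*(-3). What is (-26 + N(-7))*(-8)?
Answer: 96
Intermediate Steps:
N(l) = -2*l (N(l) = l - 3*l = -2*l)
(-26 + N(-7))*(-8) = (-26 - 2*(-7))*(-8) = (-26 + 14)*(-8) = -12*(-8) = 96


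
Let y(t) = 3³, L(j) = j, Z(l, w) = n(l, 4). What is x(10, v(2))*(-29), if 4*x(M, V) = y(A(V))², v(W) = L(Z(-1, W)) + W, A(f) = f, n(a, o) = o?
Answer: -21141/4 ≈ -5285.3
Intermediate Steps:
Z(l, w) = 4
v(W) = 4 + W
y(t) = 27
x(M, V) = 729/4 (x(M, V) = (¼)*27² = (¼)*729 = 729/4)
x(10, v(2))*(-29) = (729/4)*(-29) = -21141/4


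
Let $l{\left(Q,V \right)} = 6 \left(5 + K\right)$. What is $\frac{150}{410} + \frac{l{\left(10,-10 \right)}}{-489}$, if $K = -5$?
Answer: $\frac{15}{41} \approx 0.36585$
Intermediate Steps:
$l{\left(Q,V \right)} = 0$ ($l{\left(Q,V \right)} = 6 \left(5 - 5\right) = 6 \cdot 0 = 0$)
$\frac{150}{410} + \frac{l{\left(10,-10 \right)}}{-489} = \frac{150}{410} + \frac{0}{-489} = 150 \cdot \frac{1}{410} + 0 \left(- \frac{1}{489}\right) = \frac{15}{41} + 0 = \frac{15}{41}$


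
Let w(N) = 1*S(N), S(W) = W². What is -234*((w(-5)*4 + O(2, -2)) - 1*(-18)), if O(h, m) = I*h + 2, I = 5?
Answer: -30420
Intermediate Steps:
O(h, m) = 2 + 5*h (O(h, m) = 5*h + 2 = 2 + 5*h)
w(N) = N² (w(N) = 1*N² = N²)
-234*((w(-5)*4 + O(2, -2)) - 1*(-18)) = -234*(((-5)²*4 + (2 + 5*2)) - 1*(-18)) = -234*((25*4 + (2 + 10)) + 18) = -234*((100 + 12) + 18) = -234*(112 + 18) = -234*130 = -30420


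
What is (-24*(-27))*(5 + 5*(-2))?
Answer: -3240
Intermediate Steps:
(-24*(-27))*(5 + 5*(-2)) = 648*(5 - 10) = 648*(-5) = -3240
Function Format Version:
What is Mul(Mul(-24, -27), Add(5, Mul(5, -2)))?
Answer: -3240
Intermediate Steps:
Mul(Mul(-24, -27), Add(5, Mul(5, -2))) = Mul(648, Add(5, -10)) = Mul(648, -5) = -3240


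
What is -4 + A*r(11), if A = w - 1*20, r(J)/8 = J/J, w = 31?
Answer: 84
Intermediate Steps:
r(J) = 8 (r(J) = 8*(J/J) = 8*1 = 8)
A = 11 (A = 31 - 1*20 = 31 - 20 = 11)
-4 + A*r(11) = -4 + 11*8 = -4 + 88 = 84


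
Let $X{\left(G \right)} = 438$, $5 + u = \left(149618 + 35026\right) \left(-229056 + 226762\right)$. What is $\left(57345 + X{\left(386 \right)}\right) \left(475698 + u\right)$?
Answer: $-24447851105469$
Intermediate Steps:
$u = -423573341$ ($u = -5 + \left(149618 + 35026\right) \left(-229056 + 226762\right) = -5 + 184644 \left(-2294\right) = -5 - 423573336 = -423573341$)
$\left(57345 + X{\left(386 \right)}\right) \left(475698 + u\right) = \left(57345 + 438\right) \left(475698 - 423573341\right) = 57783 \left(-423097643\right) = -24447851105469$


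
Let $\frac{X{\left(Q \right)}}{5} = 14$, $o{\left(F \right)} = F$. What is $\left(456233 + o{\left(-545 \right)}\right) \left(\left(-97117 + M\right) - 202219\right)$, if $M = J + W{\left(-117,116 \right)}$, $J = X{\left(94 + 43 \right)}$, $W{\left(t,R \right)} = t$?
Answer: $-136425240504$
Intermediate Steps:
$X{\left(Q \right)} = 70$ ($X{\left(Q \right)} = 5 \cdot 14 = 70$)
$J = 70$
$M = -47$ ($M = 70 - 117 = -47$)
$\left(456233 + o{\left(-545 \right)}\right) \left(\left(-97117 + M\right) - 202219\right) = \left(456233 - 545\right) \left(\left(-97117 - 47\right) - 202219\right) = 455688 \left(-97164 - 202219\right) = 455688 \left(-299383\right) = -136425240504$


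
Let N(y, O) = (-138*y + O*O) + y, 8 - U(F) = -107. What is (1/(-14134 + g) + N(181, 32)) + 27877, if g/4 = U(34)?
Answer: 56118095/13674 ≈ 4104.0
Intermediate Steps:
U(F) = 115 (U(F) = 8 - 1*(-107) = 8 + 107 = 115)
g = 460 (g = 4*115 = 460)
N(y, O) = O² - 137*y (N(y, O) = (-138*y + O²) + y = (O² - 138*y) + y = O² - 137*y)
(1/(-14134 + g) + N(181, 32)) + 27877 = (1/(-14134 + 460) + (32² - 137*181)) + 27877 = (1/(-13674) + (1024 - 24797)) + 27877 = (-1/13674 - 23773) + 27877 = -325072003/13674 + 27877 = 56118095/13674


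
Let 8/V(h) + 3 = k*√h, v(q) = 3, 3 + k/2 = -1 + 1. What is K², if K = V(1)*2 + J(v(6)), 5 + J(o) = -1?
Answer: 4900/81 ≈ 60.494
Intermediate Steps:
k = -6 (k = -6 + 2*(-1 + 1) = -6 + 2*0 = -6 + 0 = -6)
J(o) = -6 (J(o) = -5 - 1 = -6)
V(h) = 8/(-3 - 6*√h)
K = -70/9 (K = -8/(3 + 6*√1)*2 - 6 = -8/(3 + 6*1)*2 - 6 = -8/(3 + 6)*2 - 6 = -8/9*2 - 6 = -16/9 - 6 = -70/9 ≈ -7.7778)
K² = (-70/9)² = 4900/81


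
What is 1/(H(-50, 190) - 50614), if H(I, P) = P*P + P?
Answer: -1/14324 ≈ -6.9813e-5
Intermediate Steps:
H(I, P) = P + P² (H(I, P) = P² + P = P + P²)
1/(H(-50, 190) - 50614) = 1/(190*(1 + 190) - 50614) = 1/(190*191 - 50614) = 1/(36290 - 50614) = 1/(-14324) = -1/14324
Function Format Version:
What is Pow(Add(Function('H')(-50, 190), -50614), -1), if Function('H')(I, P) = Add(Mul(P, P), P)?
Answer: Rational(-1, 14324) ≈ -6.9813e-5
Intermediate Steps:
Function('H')(I, P) = Add(P, Pow(P, 2)) (Function('H')(I, P) = Add(Pow(P, 2), P) = Add(P, Pow(P, 2)))
Pow(Add(Function('H')(-50, 190), -50614), -1) = Pow(Add(Mul(190, Add(1, 190)), -50614), -1) = Pow(Add(Mul(190, 191), -50614), -1) = Pow(Add(36290, -50614), -1) = Pow(-14324, -1) = Rational(-1, 14324)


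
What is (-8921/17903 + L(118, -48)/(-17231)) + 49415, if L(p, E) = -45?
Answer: 15243712080979/308486593 ≈ 49415.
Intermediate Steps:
(-8921/17903 + L(118, -48)/(-17231)) + 49415 = (-8921/17903 - 45/(-17231)) + 49415 = (-8921*1/17903 - 45*(-1/17231)) + 49415 = (-8921/17903 + 45/17231) + 49415 = -152912116/308486593 + 49415 = 15243712080979/308486593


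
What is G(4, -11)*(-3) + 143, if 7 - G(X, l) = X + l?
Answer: 101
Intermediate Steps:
G(X, l) = 7 - X - l (G(X, l) = 7 - (X + l) = 7 + (-X - l) = 7 - X - l)
G(4, -11)*(-3) + 143 = (7 - 1*4 - 1*(-11))*(-3) + 143 = (7 - 4 + 11)*(-3) + 143 = 14*(-3) + 143 = -42 + 143 = 101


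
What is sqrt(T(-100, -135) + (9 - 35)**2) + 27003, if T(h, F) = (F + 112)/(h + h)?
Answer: 27003 + sqrt(270446)/20 ≈ 27029.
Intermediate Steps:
T(h, F) = (112 + F)/(2*h) (T(h, F) = (112 + F)/((2*h)) = (112 + F)*(1/(2*h)) = (112 + F)/(2*h))
sqrt(T(-100, -135) + (9 - 35)**2) + 27003 = sqrt((1/2)*(112 - 135)/(-100) + (9 - 35)**2) + 27003 = sqrt((1/2)*(-1/100)*(-23) + (-26)**2) + 27003 = sqrt(23/200 + 676) + 27003 = sqrt(135223/200) + 27003 = sqrt(270446)/20 + 27003 = 27003 + sqrt(270446)/20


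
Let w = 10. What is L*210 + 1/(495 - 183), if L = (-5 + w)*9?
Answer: 2948401/312 ≈ 9450.0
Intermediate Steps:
L = 45 (L = (-5 + 10)*9 = 5*9 = 45)
L*210 + 1/(495 - 183) = 45*210 + 1/(495 - 183) = 9450 + 1/312 = 2948401/312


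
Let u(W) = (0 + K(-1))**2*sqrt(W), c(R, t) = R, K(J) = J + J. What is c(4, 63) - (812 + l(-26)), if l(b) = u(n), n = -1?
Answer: -808 - 4*I ≈ -808.0 - 4.0*I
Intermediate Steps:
K(J) = 2*J
u(W) = 4*sqrt(W) (u(W) = (0 + 2*(-1))**2*sqrt(W) = (0 - 2)**2*sqrt(W) = (-2)**2*sqrt(W) = 4*sqrt(W))
l(b) = 4*I (l(b) = 4*sqrt(-1) = 4*I)
c(4, 63) - (812 + l(-26)) = 4 - (812 + 4*I) = 4 + (-812 - 4*I) = -808 - 4*I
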